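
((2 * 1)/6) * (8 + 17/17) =3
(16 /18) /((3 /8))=64 /27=2.37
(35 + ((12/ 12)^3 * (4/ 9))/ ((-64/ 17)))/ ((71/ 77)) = 37.83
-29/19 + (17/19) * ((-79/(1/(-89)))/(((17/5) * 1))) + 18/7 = 246224/133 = 1851.31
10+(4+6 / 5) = 76 / 5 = 15.20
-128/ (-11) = 128/ 11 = 11.64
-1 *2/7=-0.29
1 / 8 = 0.12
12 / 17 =0.71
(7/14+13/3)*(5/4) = 145/24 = 6.04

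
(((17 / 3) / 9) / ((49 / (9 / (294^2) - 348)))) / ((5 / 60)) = -53.66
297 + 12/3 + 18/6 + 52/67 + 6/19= 388382/1273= 305.09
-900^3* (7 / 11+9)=-77274000000 / 11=-7024909090.91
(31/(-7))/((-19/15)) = 465/133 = 3.50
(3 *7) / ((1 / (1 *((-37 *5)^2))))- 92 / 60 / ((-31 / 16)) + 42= 334227023 / 465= 718767.79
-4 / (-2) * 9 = 18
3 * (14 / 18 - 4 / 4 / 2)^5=3125 / 629856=0.00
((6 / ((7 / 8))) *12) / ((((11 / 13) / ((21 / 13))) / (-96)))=-15080.73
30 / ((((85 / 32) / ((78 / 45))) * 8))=208 / 85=2.45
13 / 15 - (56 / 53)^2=-10523 / 42135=-0.25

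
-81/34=-2.38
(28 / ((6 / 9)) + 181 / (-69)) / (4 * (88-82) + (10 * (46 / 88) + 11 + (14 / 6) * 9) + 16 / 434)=12970958 / 20180775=0.64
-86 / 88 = -43 / 44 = -0.98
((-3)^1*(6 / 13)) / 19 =-0.07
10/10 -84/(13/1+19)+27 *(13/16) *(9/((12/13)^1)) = 13585/64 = 212.27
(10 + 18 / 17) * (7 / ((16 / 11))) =3619 / 68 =53.22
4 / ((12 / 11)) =11 / 3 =3.67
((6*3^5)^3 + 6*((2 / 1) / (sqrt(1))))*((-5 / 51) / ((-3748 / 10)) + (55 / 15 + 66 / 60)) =1176710706113688 / 79645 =14774445428.01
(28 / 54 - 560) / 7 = -2158 / 27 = -79.93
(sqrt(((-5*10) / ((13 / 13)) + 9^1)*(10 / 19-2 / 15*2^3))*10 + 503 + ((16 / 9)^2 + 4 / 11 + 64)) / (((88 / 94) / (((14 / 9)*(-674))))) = -56360848201 / 88209-221746*sqrt(1799490) / 5643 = -691660.02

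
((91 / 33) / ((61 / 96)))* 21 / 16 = 3822 / 671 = 5.70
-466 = -466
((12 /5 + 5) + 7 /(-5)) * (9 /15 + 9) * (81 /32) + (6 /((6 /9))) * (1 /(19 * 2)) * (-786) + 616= 54686 /95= 575.64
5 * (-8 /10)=-4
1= 1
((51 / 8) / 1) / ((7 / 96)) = 612 / 7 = 87.43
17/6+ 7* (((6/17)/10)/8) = 5843/2040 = 2.86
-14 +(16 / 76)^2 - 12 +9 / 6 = -17657 / 722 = -24.46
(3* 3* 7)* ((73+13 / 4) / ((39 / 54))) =172935 / 26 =6651.35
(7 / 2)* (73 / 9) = 511 / 18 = 28.39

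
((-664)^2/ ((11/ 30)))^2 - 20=174950354531980/ 121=1445870698611.40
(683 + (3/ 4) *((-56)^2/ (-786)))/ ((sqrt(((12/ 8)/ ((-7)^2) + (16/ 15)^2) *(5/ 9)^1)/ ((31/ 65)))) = 173975193 *sqrt(257630)/ 219371945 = 402.54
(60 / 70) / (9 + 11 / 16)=96 / 1085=0.09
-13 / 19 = -0.68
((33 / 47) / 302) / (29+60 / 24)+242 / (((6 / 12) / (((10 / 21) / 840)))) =0.27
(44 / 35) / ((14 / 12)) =264 / 245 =1.08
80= 80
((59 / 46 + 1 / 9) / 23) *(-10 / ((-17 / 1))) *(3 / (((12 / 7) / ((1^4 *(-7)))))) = -141365 / 323748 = -0.44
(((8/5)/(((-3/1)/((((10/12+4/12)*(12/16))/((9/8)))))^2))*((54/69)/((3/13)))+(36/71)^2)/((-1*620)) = -706408/704353725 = -0.00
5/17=0.29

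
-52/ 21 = -2.48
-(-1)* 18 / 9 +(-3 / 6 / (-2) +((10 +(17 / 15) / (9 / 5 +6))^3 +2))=6717012233 / 6406452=1048.48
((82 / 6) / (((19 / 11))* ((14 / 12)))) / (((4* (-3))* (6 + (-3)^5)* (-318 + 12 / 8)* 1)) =-451 / 59858379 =-0.00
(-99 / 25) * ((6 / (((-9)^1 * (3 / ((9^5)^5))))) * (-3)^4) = 1279294214066881313188583718 / 25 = 51171768562675252527543350.00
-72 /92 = -18 /23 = -0.78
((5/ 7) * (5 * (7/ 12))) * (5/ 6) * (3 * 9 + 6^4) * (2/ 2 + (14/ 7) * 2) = 11484.38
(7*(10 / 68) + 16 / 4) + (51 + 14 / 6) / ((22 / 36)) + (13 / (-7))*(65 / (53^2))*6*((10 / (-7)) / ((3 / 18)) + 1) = 91547217 / 971278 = 94.25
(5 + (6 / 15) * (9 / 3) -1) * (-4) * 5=-104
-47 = -47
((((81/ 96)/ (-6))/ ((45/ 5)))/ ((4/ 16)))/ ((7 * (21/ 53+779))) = -53/ 4626496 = -0.00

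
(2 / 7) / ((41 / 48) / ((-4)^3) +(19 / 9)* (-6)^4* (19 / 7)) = 6144 / 159694561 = 0.00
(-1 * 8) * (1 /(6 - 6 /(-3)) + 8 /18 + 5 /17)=-1057 /153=-6.91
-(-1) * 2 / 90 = 1 / 45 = 0.02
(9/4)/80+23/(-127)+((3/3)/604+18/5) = 3.45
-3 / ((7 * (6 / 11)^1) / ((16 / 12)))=-22 / 21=-1.05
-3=-3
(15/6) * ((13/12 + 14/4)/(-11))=-25/24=-1.04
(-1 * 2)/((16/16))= -2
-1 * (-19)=19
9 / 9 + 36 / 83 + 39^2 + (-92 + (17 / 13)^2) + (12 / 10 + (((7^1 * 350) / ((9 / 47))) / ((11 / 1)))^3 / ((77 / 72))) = 122382409164487784207 / 83174569335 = 1471392159.20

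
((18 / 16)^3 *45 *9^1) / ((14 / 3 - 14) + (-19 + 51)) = 885735 / 34816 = 25.44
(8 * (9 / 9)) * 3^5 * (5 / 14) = 4860 / 7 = 694.29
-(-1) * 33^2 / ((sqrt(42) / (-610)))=-110715 * sqrt(42) / 7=-102502.17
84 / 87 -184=-5308 / 29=-183.03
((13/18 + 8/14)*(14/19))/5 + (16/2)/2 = 3583/855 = 4.19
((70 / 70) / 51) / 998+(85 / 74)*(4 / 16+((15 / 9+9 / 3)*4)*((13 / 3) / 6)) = 1069325897 / 67796136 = 15.77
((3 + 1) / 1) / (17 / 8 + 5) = 32 / 57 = 0.56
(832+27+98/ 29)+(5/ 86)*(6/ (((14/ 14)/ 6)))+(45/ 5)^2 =1179004/ 1247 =945.47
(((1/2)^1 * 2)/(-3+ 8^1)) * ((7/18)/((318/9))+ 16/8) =1279/3180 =0.40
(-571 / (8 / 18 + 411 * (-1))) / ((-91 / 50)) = -51390 / 67249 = -0.76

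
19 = 19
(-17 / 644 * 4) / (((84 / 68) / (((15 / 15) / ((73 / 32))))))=-9248 / 246813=-0.04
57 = 57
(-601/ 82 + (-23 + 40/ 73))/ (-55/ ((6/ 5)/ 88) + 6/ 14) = 3743691/ 506960326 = 0.01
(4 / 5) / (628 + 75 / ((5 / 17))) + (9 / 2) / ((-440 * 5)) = -4427 / 3885200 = -0.00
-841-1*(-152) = -689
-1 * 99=-99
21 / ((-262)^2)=21 / 68644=0.00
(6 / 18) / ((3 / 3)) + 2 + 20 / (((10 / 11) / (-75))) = -4943 / 3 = -1647.67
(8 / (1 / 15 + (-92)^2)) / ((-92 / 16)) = -480 / 2920103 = -0.00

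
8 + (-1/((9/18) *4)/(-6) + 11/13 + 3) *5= 4313/156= 27.65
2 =2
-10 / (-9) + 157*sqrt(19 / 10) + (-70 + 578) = 157*sqrt(190) / 10 + 4582 / 9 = 725.52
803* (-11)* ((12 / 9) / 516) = -8833 / 387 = -22.82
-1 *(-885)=885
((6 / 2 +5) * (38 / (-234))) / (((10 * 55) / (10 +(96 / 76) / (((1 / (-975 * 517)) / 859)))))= 8313608008 / 6435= 1291935.98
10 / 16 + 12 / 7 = 131 / 56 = 2.34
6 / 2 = 3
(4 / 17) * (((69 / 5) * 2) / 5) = 552 / 425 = 1.30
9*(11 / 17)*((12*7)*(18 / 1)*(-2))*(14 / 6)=-698544 / 17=-41090.82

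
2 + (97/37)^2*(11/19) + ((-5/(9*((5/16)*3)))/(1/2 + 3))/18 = 264125045/44244711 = 5.97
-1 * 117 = -117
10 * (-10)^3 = -10000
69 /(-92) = -3 /4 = -0.75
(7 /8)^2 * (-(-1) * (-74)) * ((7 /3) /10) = -12691 /960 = -13.22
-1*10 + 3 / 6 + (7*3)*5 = 191 / 2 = 95.50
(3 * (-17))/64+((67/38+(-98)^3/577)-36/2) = -1156440873/701632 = -1648.22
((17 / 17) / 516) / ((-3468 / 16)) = -1 / 111843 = -0.00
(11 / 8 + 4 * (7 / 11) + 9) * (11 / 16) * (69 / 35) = 78453 / 4480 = 17.51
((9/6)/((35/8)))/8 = 3/70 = 0.04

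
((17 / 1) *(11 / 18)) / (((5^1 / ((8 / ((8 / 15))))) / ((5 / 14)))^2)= 4675 / 392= 11.93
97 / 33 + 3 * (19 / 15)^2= 2132 / 275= 7.75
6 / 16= 0.38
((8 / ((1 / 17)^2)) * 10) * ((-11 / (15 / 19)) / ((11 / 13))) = -1142128 / 3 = -380709.33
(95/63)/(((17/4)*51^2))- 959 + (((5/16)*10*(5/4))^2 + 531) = -1177355102017/2852527104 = -412.74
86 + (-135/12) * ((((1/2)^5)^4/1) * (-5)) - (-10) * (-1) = 76.00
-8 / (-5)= 8 / 5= 1.60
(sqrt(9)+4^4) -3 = 256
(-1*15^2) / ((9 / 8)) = -200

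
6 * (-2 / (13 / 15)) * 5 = -69.23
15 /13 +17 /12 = 401 /156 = 2.57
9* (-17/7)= -21.86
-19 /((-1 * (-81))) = -19 /81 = -0.23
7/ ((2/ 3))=21/ 2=10.50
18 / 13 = 1.38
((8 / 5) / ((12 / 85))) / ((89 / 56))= 1904 / 267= 7.13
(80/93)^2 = 6400/8649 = 0.74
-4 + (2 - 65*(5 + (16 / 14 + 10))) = -7359 / 7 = -1051.29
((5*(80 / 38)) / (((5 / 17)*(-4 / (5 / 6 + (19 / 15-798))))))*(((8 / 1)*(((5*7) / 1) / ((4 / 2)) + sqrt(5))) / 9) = 360808*sqrt(5) / 57 + 6314140 / 57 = 124928.62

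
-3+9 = 6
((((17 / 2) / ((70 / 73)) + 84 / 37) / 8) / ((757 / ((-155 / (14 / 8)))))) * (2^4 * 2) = -5.21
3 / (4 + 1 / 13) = 39 / 53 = 0.74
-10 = -10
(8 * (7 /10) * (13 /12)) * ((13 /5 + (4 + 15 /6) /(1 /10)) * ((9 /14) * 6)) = 39546 /25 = 1581.84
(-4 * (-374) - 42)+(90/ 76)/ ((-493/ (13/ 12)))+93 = 115925797/ 74936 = 1547.00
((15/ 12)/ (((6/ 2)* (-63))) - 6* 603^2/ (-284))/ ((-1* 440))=-412332251/ 23617440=-17.46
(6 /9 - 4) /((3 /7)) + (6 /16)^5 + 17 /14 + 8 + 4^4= 531463117 /2064384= 257.44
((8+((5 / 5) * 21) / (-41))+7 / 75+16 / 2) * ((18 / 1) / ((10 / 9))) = 1293624 / 5125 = 252.41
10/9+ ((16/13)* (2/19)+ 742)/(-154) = -634687/171171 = -3.71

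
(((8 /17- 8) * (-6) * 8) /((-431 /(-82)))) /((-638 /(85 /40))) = -31488 /137489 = -0.23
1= 1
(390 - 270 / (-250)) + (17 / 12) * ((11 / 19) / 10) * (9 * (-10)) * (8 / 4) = 357501 / 950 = 376.32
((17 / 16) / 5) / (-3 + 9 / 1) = 17 / 480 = 0.04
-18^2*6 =-1944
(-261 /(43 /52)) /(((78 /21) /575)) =-2101050 /43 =-48861.63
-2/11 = -0.18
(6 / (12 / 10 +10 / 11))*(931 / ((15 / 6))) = 30723 / 29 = 1059.41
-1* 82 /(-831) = 82 /831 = 0.10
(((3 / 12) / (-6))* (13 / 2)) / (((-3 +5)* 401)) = -13 / 38496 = -0.00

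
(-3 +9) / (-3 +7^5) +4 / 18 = 16831 / 75618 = 0.22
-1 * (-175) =175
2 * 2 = 4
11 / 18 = 0.61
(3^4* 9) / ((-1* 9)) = -81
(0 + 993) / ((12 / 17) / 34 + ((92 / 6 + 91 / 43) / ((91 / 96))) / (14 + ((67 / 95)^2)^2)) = 1303127969161070871 / 1722823137231338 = 756.39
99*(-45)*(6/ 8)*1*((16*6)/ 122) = -160380/ 61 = -2629.18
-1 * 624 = -624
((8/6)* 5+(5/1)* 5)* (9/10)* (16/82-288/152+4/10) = -7593/205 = -37.04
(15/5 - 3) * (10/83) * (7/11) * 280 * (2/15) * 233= 0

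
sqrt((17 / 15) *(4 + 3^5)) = sqrt(62985) / 15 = 16.73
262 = 262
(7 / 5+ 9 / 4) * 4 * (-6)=-438 / 5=-87.60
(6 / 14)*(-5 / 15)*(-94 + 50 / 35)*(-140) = -12960 / 7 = -1851.43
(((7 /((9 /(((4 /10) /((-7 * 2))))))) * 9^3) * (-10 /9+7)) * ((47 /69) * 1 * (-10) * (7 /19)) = 104622 /437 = 239.41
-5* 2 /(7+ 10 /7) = -70 /59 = -1.19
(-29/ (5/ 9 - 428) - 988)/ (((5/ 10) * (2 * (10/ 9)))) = -6841035/ 7694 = -889.14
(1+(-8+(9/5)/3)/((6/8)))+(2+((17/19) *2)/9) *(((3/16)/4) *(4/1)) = -4819/570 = -8.45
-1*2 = -2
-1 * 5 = -5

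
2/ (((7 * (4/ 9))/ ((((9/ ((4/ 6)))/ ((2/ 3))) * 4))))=729/ 14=52.07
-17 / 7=-2.43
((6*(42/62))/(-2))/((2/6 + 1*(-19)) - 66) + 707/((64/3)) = 8356425/251968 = 33.16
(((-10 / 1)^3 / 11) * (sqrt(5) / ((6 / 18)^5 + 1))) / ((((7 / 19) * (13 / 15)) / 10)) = -173137500 * sqrt(5) / 61061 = -6340.34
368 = 368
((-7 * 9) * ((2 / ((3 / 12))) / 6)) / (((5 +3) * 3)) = -7 / 2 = -3.50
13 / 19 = 0.68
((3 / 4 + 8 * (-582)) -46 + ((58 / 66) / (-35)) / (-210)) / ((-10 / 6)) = 2820.75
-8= -8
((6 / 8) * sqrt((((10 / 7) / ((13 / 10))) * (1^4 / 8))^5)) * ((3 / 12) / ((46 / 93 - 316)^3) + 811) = 768283064854345453125 * sqrt(182) / 2436706853967699948544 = 4.25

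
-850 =-850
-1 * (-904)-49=855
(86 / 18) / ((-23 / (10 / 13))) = -430 / 2691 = -0.16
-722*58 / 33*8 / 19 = -17632 / 33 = -534.30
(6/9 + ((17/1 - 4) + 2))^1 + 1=50/3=16.67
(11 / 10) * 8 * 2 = 88 / 5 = 17.60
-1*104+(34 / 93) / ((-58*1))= -280505 / 2697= -104.01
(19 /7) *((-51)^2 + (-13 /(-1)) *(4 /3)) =149245 /21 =7106.90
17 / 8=2.12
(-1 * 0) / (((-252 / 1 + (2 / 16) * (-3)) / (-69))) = 0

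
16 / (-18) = -8 / 9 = -0.89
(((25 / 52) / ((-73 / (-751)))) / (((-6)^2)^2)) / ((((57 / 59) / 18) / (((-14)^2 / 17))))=54278525 / 66209832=0.82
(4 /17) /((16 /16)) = 4 /17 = 0.24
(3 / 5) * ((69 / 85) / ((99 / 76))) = 0.37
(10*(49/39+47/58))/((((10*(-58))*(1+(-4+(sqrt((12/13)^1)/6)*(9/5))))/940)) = 5493125*sqrt(39)/31683834+27465625/2437218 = 12.35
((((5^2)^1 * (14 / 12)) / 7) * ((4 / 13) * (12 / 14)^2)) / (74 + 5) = 600 / 50323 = 0.01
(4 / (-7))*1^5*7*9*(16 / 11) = -576 / 11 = -52.36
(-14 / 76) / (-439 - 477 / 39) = 13 / 31844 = 0.00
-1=-1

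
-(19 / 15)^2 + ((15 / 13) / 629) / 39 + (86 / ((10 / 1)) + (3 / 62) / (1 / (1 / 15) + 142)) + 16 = 23.00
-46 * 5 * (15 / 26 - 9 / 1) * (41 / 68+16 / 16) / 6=517.57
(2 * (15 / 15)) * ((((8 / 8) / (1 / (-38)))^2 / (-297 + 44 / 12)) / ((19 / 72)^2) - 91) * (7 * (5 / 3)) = -124502 / 33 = -3772.79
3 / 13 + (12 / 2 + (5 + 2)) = 172 / 13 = 13.23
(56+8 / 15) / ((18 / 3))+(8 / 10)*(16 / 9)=488 / 45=10.84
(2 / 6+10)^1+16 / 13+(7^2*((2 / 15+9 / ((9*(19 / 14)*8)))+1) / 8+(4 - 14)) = 358443 / 39520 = 9.07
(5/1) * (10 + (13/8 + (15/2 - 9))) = 405/8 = 50.62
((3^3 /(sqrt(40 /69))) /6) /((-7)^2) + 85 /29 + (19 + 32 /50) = 9 * sqrt(690) /1960 + 16364 /725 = 22.69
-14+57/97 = -1301/97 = -13.41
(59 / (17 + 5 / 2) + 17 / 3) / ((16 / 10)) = 5.43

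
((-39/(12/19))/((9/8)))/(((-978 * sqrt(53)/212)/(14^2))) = 320.33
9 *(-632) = -5688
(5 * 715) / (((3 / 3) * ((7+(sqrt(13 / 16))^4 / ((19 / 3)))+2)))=17388800 / 44283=392.67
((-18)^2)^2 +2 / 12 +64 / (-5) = 3148901 / 30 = 104963.37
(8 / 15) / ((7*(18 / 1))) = 0.00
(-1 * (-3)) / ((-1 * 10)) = -3 / 10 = -0.30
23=23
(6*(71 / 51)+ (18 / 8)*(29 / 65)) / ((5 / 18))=372213 / 11050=33.68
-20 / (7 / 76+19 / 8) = -608 / 75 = -8.11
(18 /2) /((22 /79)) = 711 /22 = 32.32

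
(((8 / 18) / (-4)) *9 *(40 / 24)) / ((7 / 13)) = -65 / 21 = -3.10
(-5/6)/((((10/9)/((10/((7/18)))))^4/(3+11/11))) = -2295825120/2401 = -956195.39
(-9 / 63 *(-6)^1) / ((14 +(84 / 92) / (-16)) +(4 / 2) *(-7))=-736 / 49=-15.02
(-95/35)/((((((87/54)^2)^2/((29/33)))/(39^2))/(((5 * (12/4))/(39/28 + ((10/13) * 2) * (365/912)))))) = -22479727551840/5590129523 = -4021.32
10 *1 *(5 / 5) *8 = 80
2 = 2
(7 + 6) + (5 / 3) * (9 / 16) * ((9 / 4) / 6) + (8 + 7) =3629 / 128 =28.35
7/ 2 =3.50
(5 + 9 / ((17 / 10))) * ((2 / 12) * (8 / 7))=100 / 51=1.96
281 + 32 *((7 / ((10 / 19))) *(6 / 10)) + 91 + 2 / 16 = 125497 / 200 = 627.48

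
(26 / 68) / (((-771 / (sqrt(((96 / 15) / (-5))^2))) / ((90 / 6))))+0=-208 / 21845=-0.01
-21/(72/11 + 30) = -77/134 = -0.57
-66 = -66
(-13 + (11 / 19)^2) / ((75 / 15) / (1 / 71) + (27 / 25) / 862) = -98526600 / 2761749997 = -0.04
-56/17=-3.29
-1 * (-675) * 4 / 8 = 675 / 2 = 337.50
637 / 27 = 23.59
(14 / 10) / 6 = 7 / 30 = 0.23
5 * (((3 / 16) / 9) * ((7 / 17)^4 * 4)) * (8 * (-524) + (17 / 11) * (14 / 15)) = -830076121 / 16537158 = -50.19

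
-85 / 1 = -85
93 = 93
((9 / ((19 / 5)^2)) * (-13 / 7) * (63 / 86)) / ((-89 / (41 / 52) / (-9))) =-747225 / 11052376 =-0.07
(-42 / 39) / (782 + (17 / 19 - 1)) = -133 / 96564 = -0.00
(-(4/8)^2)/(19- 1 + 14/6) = -3/244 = -0.01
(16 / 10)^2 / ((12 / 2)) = 32 / 75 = 0.43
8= 8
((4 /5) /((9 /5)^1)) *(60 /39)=80 /117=0.68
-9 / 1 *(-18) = 162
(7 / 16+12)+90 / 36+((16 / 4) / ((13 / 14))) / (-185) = 14.91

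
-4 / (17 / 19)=-76 / 17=-4.47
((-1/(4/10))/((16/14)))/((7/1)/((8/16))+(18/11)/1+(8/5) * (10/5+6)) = -1925/25024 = -0.08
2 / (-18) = -0.11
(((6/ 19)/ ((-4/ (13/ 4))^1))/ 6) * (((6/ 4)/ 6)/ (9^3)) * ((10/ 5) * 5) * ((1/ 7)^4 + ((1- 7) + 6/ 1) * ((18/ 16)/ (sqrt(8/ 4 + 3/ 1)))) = -0.00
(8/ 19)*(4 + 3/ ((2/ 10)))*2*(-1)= -16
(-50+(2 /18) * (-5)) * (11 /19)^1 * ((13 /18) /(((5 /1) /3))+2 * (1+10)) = -656.60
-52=-52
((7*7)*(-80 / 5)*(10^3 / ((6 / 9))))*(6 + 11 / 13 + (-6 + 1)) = -28224000 / 13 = -2171076.92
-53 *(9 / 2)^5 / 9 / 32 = -347733 / 1024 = -339.58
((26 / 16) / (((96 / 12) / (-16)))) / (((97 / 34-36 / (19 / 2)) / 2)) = 4199 / 605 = 6.94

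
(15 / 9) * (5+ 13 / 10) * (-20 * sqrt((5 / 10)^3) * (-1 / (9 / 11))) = 385 * sqrt(2) / 6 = 90.75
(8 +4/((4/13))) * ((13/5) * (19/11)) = 5187/55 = 94.31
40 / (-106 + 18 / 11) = -110 / 287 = -0.38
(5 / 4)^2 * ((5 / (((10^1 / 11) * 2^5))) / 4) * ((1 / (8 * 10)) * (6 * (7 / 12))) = 385 / 131072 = 0.00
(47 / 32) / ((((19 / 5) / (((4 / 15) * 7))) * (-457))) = -0.00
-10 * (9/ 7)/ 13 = -90/ 91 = -0.99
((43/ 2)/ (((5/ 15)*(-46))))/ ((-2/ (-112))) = -1806/ 23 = -78.52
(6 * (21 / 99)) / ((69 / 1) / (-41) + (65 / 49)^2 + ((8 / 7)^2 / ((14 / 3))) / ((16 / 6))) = 689087 / 98384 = 7.00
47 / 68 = 0.69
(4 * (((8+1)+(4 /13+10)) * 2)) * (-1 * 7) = -14056 /13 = -1081.23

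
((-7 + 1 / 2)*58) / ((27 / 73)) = -27521 / 27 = -1019.30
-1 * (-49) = 49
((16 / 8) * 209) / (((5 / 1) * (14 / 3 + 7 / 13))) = 16302 / 1015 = 16.06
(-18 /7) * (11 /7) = -198 /49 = -4.04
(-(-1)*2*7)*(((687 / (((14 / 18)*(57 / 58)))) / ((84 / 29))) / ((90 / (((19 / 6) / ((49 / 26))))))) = 2503657 / 30870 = 81.10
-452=-452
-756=-756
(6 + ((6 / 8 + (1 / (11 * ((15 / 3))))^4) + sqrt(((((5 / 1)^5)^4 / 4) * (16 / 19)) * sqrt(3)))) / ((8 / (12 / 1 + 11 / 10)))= 32365761149 / 2928200000 + 255859375 * sqrt(19) * 3^(1 / 4) / 152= 9656402.46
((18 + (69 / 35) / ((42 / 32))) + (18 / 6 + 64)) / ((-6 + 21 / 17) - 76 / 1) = -360281 / 336385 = -1.07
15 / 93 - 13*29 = -11682 / 31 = -376.84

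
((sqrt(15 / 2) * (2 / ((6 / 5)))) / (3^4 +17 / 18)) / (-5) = -3 * sqrt(30) / 1475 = -0.01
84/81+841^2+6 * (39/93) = 707284.55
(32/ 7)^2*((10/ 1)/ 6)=5120/ 147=34.83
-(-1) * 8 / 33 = 8 / 33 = 0.24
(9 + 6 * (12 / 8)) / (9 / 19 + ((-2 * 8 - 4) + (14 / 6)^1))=-513 / 490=-1.05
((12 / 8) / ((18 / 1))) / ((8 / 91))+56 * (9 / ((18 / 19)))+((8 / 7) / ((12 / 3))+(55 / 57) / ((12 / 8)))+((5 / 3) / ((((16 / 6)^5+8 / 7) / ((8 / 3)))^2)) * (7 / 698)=1193402888349824837 / 2235352121442720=533.88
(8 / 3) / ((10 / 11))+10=194 / 15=12.93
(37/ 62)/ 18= 37/ 1116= 0.03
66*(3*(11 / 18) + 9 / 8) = 781 / 4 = 195.25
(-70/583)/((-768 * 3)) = 35/671616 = 0.00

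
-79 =-79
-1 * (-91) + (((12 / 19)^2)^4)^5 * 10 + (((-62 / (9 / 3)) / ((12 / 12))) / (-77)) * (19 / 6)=89940664667972211191894586738439632030067186352044669732 / 979213230445533679718223602230045996084877775583342293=91.85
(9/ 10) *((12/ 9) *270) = 324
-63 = -63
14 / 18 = 7 / 9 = 0.78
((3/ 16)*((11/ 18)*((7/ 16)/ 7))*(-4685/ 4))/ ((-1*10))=10307/ 12288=0.84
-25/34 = -0.74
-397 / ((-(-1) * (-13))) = 397 / 13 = 30.54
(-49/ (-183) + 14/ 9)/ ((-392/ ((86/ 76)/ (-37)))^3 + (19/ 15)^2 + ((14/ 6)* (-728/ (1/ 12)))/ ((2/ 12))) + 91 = 209106668721096354942552/ 2297875480451586431647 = 91.00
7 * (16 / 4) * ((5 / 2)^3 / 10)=175 / 4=43.75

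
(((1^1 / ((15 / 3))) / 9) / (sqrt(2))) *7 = 7 *sqrt(2) / 90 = 0.11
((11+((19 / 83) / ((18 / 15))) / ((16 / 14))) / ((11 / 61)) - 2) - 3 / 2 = 2560445 / 43824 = 58.43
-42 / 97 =-0.43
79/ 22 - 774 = -16949/ 22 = -770.41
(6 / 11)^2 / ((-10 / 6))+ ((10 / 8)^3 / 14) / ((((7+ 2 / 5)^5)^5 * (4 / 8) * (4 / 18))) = -155158247925030427594166538976562013155244651 / 869173518468920450875865514121801156920818560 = -0.18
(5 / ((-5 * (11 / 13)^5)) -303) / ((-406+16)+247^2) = -49169746 / 9762750569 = -0.01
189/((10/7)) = 1323/10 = 132.30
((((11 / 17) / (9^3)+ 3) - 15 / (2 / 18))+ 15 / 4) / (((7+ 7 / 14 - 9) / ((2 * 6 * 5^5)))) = 39734781250 / 12393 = 3206227.81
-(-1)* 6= 6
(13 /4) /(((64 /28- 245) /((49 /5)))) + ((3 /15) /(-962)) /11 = -23595967 /179788180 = -0.13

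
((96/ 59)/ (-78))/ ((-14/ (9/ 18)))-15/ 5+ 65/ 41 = -311238/ 220129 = -1.41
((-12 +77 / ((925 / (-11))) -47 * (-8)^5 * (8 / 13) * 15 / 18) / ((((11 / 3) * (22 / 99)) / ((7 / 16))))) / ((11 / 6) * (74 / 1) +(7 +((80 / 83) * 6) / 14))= 284418387922473 / 95964502400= 2963.79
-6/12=-1/2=-0.50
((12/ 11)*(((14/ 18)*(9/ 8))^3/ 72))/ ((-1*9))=-343/ 304128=-0.00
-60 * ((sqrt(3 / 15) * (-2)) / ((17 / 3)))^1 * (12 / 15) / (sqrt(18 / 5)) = 3.99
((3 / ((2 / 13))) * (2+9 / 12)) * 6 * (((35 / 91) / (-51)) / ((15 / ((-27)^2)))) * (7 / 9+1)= -209.65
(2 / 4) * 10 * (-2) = -10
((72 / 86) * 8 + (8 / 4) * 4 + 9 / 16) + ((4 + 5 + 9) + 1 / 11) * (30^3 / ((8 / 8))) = 3696739489 / 7568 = 488469.81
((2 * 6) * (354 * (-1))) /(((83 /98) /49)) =-20398896 /83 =-245769.83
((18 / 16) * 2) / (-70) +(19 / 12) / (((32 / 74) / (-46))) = -566023 / 3360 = -168.46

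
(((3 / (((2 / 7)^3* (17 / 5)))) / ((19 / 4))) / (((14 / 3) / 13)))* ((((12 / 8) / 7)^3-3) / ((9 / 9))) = -66.34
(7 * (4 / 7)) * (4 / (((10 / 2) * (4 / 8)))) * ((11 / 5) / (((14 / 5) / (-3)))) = -528 / 35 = -15.09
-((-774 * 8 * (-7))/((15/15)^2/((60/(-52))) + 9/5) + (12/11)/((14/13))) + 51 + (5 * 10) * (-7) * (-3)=-3491181/77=-45340.01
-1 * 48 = -48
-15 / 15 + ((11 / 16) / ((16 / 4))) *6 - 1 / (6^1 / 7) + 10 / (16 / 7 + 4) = 481 / 1056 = 0.46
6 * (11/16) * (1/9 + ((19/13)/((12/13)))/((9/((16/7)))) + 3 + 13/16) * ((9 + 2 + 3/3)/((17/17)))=143891/672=214.12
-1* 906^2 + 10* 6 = -820776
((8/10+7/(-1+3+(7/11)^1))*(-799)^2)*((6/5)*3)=5757100218/725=7940827.89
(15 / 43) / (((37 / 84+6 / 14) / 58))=73080 / 3139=23.28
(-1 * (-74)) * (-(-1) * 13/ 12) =481/ 6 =80.17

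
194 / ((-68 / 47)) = -4559 / 34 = -134.09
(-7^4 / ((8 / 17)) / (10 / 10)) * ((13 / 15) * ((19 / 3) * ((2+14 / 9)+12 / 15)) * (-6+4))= 494008151 / 2025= 243954.64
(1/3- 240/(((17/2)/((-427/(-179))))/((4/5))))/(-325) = 0.16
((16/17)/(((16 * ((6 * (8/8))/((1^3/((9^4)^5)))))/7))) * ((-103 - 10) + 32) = -7/15309652800293910342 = -0.00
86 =86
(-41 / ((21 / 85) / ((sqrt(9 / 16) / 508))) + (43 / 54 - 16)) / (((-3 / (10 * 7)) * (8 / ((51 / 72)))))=504308995 / 15800832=31.92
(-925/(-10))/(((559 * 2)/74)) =6845/1118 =6.12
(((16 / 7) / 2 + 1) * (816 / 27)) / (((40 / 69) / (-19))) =-14858 / 7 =-2122.57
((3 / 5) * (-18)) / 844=-27 / 2110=-0.01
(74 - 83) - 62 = -71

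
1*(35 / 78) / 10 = 7 / 156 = 0.04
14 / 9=1.56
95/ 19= 5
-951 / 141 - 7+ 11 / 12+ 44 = 17581 / 564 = 31.17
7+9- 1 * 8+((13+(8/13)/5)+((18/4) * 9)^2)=431957/260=1661.37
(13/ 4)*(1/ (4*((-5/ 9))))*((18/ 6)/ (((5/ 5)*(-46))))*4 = 351/ 920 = 0.38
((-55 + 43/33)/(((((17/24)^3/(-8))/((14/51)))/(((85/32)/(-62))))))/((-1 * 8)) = 2976960/1675333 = 1.78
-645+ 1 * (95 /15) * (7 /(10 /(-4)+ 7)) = -17149 /27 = -635.15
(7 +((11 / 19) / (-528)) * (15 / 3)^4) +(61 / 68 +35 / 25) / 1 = 667583 / 77520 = 8.61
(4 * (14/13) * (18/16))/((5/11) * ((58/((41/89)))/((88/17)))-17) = -138908/170391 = -0.82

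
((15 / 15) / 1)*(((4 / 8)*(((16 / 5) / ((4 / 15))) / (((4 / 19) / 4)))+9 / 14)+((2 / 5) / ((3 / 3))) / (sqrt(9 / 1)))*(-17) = -409751 / 210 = -1951.20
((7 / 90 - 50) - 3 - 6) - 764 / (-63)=-9827 / 210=-46.80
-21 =-21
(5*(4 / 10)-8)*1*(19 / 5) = -114 / 5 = -22.80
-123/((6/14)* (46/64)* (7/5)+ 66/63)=-413280/4969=-83.17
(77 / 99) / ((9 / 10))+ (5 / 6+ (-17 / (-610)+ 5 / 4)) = 294029 / 98820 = 2.98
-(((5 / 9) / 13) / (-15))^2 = -1 / 123201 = -0.00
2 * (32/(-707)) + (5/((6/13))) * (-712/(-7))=2336948/2121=1101.81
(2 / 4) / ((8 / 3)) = 3 / 16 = 0.19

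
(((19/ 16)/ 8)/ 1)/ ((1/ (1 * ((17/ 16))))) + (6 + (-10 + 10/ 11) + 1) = -43551/ 22528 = -1.93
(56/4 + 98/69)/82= 532/2829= 0.19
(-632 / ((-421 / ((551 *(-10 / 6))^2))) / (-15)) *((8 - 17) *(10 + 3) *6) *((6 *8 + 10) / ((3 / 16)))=23147900372480 / 1263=18327712092.22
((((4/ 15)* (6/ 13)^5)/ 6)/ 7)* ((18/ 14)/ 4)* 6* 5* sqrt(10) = 23328* sqrt(10)/ 18193357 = 0.00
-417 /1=-417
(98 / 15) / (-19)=-98 / 285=-0.34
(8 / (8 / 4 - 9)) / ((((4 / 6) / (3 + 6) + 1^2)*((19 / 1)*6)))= -36 / 3857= -0.01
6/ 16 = 3/ 8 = 0.38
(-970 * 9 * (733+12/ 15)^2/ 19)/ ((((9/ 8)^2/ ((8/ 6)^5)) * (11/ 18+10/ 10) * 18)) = -19016674574336/ 669465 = -28405778.61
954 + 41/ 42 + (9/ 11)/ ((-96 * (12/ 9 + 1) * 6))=14118359/ 14784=954.98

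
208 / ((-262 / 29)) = -3016 / 131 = -23.02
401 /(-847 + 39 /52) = -1604 /3385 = -0.47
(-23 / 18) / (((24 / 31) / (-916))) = 1511.82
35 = 35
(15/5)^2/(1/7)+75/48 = 64.56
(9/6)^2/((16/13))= 1.83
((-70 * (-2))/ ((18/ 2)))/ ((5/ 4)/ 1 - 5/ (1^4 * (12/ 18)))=-2.49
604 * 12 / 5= 7248 / 5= 1449.60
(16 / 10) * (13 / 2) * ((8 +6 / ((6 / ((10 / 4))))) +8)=962 / 5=192.40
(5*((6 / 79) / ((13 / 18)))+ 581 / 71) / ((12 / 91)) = 4445189 / 67308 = 66.04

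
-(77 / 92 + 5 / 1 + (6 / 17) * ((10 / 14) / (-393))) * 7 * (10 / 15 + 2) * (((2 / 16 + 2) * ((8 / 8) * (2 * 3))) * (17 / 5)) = -4722.75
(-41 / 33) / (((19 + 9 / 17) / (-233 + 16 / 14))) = 377077 / 25564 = 14.75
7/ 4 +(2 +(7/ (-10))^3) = 3407/ 1000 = 3.41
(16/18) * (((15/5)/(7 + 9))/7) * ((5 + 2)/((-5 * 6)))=-1/180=-0.01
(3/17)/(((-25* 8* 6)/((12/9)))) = -1/5100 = -0.00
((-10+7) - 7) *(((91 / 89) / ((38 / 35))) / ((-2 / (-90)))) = -423.79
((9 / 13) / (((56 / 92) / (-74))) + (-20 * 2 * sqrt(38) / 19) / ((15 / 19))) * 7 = -7659 / 13-56 * sqrt(38) / 3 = -704.22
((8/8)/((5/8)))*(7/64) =7/40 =0.18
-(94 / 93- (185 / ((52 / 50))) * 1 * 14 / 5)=600953 / 1209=497.07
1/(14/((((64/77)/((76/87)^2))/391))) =15138/76080389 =0.00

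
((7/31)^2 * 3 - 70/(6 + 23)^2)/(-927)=-0.00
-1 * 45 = -45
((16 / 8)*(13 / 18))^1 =13 / 9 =1.44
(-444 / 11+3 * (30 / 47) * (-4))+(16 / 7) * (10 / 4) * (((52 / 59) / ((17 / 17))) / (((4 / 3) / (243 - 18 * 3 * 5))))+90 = -60.01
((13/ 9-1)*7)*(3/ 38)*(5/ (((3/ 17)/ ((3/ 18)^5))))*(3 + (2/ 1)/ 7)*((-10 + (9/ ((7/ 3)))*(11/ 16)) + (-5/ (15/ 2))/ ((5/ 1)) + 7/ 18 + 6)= -2153237/ 670166784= -0.00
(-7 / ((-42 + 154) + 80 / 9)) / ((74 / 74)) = -63 / 1088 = -0.06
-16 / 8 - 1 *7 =-9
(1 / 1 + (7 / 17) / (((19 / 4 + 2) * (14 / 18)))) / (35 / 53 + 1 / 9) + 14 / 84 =29363 / 18768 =1.56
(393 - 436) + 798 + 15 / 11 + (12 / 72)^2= 299531 / 396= 756.39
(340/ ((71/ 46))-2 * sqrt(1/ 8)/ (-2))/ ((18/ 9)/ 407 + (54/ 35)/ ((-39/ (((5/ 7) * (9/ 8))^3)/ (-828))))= 203259056 * sqrt(2)/ 13822937489 + 12715886543360/ 981428561719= 12.98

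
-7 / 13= -0.54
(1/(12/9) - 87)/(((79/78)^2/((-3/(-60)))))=-104949/24964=-4.20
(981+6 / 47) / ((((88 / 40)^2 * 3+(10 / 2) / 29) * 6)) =11143975 / 1001288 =11.13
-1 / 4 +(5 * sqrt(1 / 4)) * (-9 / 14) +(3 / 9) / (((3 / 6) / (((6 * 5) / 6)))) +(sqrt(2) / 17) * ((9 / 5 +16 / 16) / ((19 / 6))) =84 * sqrt(2) / 1615 +31 / 21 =1.55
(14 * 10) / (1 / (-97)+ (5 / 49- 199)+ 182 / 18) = -1497195 / 2019044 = -0.74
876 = 876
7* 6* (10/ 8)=105/ 2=52.50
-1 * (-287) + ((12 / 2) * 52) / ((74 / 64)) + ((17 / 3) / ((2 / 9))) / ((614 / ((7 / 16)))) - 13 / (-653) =264357532997 / 474715328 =556.88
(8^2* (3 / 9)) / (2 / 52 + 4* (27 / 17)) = 28288 / 8475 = 3.34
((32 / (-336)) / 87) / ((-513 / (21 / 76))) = 1 / 1695978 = 0.00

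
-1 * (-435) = 435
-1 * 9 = -9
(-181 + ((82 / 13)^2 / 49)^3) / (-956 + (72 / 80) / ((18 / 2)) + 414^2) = -1024803279479970 / 967876921047932441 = -0.00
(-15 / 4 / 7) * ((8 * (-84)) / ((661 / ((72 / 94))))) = 12960 / 31067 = 0.42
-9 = -9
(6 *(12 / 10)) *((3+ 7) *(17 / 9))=136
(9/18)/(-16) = -0.03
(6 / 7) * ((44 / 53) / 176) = 3 / 742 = 0.00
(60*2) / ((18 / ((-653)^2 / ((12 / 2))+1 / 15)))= 4264094 / 9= 473788.22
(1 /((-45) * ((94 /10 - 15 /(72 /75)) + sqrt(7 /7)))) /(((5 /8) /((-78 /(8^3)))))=-0.00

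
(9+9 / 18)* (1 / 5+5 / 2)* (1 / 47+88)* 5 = 2122281 / 188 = 11288.73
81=81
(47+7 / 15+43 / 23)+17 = 22886 / 345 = 66.34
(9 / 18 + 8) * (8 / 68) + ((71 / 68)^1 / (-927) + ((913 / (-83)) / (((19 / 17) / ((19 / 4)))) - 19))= -1020413 / 15759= -64.75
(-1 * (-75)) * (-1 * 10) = -750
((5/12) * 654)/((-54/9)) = -45.42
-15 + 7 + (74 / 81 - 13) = -20.09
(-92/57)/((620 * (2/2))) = -23/8835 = -0.00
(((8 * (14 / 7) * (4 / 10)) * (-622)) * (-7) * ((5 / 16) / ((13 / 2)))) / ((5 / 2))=34832 / 65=535.88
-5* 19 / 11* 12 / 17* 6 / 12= -570 / 187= -3.05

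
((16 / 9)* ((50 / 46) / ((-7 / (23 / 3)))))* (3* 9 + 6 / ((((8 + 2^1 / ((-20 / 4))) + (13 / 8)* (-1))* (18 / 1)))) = -7759600 / 135513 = -57.26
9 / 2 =4.50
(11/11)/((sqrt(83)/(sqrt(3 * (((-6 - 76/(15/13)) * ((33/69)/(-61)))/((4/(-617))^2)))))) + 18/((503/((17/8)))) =153/2012 + 47509 * sqrt(1164490)/2328980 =22.09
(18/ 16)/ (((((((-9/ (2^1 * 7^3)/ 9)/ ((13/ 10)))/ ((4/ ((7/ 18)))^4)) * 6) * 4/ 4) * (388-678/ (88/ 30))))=-1441110528/ 120785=-11931.20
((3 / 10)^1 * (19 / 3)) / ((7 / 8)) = 76 / 35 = 2.17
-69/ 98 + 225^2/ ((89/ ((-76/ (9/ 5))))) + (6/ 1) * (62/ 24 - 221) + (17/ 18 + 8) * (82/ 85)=-84469793704/ 3336165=-25319.43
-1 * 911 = -911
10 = 10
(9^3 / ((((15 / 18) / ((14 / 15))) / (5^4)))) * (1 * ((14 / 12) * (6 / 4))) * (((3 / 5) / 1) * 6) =3214890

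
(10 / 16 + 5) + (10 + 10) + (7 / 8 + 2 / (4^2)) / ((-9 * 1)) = 25.51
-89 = -89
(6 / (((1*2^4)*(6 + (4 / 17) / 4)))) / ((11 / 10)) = 255 / 4532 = 0.06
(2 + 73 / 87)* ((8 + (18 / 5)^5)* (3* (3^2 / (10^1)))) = 2128042332 / 453125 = 4696.37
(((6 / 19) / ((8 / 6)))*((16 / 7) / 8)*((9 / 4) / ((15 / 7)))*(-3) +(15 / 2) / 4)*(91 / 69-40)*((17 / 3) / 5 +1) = -4494596 / 32775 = -137.13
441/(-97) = -441/97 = -4.55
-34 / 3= -11.33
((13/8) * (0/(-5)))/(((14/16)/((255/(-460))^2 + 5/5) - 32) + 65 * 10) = 0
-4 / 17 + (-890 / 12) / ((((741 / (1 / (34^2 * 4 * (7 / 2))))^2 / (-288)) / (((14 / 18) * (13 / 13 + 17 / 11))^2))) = -35252693478584 / 149823947654667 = -0.24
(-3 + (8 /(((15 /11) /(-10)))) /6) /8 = -115 /72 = -1.60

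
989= 989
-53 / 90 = -0.59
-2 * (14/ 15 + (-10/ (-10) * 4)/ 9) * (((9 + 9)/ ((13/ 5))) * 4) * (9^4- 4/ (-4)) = -6509504/ 13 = -500731.08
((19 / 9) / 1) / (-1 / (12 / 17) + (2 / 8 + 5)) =38 / 69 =0.55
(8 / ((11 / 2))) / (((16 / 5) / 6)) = 2.73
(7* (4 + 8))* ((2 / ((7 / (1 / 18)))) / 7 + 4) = 7060 / 21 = 336.19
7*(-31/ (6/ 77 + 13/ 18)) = -300762/ 1109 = -271.20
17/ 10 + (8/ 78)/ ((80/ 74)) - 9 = -281/ 39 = -7.21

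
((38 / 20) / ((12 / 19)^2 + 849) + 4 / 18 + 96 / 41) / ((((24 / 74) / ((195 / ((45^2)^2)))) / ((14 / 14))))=465492423877 / 1237268754495000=0.00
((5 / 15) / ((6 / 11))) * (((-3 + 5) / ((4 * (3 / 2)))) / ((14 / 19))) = 209 / 756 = 0.28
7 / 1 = 7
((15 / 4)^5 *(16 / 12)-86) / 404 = 231109 / 103424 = 2.23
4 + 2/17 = 70/17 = 4.12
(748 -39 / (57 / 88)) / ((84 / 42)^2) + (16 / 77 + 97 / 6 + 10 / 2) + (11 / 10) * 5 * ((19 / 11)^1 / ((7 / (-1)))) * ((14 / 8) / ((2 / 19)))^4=-103481.23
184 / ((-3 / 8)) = -1472 / 3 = -490.67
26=26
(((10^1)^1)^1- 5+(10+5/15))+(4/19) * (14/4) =916/57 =16.07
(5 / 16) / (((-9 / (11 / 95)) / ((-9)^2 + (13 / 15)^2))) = -101167 / 307800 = -0.33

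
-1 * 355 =-355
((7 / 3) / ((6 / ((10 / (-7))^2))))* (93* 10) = 738.10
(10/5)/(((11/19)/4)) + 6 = 218/11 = 19.82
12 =12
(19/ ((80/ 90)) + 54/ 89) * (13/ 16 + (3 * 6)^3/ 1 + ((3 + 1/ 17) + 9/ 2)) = 24862881231/ 193664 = 128381.53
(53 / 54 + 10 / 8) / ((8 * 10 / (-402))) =-16147 / 1440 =-11.21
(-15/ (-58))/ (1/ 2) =15/ 29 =0.52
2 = 2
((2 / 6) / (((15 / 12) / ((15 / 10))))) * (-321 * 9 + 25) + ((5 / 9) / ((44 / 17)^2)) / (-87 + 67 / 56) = -11989046339 / 10465290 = -1145.60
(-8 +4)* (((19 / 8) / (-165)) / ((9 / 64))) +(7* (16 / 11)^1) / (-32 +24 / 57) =646 / 7425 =0.09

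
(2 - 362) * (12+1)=-4680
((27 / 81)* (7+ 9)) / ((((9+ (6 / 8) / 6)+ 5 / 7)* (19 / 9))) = 2688 / 10469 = 0.26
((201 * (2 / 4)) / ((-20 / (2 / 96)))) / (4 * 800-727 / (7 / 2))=-469 / 13405440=-0.00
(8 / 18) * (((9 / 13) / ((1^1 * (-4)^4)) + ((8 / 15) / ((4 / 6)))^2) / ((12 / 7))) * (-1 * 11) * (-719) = 2960425699 / 2246400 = 1317.85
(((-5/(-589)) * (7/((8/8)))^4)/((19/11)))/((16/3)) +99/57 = 707157/179056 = 3.95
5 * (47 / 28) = 235 / 28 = 8.39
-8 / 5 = -1.60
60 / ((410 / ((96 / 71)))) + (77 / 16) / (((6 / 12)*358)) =1873811 / 8337104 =0.22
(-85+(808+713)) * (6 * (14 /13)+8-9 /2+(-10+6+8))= 260634 /13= 20048.77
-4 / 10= -2 / 5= -0.40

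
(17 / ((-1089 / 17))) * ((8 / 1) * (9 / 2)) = -1156 / 121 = -9.55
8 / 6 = 4 / 3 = 1.33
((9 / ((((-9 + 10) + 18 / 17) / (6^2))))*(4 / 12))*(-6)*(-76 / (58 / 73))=30106.78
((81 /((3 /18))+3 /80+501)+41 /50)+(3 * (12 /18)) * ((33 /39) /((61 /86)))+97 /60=943854017 /951600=991.86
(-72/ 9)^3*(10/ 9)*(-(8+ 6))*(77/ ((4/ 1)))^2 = 2951324.44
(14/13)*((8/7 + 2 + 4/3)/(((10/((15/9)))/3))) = 94/39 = 2.41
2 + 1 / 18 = 37 / 18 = 2.06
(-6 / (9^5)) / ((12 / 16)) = -0.00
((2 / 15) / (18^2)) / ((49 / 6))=1 / 19845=0.00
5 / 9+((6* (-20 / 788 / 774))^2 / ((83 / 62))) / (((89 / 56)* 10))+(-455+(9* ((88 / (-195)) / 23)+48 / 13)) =-357344051529943698 / 792462381343165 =-450.93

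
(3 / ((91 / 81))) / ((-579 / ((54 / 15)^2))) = -26244 / 439075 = -0.06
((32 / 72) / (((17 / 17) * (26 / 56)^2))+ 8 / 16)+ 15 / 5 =16919 / 3042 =5.56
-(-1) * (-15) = -15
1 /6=0.17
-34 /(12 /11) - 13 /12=-129 /4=-32.25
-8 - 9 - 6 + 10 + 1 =-12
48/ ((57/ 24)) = 384/ 19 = 20.21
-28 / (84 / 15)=-5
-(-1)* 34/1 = 34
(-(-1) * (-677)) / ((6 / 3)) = -677 / 2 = -338.50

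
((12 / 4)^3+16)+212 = 255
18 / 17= 1.06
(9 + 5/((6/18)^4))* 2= 828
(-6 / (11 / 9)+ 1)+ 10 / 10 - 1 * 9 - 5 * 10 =-681 / 11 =-61.91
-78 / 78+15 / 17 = -2 / 17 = -0.12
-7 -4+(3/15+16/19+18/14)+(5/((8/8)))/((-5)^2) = -8.47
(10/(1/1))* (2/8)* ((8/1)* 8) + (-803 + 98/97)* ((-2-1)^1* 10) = 2349310/97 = 24219.69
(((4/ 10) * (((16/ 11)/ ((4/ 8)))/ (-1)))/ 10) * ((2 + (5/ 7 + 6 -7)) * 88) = -3072/ 175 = -17.55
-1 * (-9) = 9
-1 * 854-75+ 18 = -911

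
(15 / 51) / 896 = 5 / 15232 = 0.00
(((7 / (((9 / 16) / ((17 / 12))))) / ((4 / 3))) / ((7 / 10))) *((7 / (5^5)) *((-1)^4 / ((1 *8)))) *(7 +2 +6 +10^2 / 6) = 2261 / 13500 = 0.17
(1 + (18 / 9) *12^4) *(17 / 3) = 705041 / 3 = 235013.67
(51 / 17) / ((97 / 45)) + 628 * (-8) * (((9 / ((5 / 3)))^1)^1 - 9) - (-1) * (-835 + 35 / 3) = 25119787 / 1455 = 17264.46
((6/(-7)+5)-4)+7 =7.14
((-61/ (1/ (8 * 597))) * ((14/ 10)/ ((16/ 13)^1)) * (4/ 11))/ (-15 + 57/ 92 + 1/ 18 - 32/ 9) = 87109464/ 12925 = 6739.61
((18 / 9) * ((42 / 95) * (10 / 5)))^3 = 4741632 / 857375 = 5.53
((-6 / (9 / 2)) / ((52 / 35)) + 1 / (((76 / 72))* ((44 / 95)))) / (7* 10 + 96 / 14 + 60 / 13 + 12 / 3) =6895 / 513348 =0.01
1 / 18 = 0.06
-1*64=-64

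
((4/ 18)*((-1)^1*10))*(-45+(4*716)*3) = -56980/ 3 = -18993.33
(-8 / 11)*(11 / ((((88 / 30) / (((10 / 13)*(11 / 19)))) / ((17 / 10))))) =-510 / 247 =-2.06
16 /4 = 4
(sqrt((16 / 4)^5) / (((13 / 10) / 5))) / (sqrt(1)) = 1600 / 13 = 123.08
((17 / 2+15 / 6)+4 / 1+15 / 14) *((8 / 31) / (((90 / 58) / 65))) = 173.73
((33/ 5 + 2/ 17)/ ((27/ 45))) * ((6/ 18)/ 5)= 571/ 765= 0.75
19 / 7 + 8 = 75 / 7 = 10.71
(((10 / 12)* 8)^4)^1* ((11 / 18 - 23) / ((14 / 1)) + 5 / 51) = -257240000 / 86751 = -2965.27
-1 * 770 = -770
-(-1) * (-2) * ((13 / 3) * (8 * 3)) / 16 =-13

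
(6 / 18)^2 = 1 / 9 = 0.11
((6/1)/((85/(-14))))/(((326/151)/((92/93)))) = -194488/429505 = -0.45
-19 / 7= -2.71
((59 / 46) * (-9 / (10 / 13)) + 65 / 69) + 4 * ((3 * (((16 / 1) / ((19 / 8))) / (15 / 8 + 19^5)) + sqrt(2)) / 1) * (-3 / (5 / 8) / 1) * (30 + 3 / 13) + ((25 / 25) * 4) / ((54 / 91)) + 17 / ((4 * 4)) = -37728 * sqrt(2) / 65 - 1523093387596787 / 243073078344720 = -827.12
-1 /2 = -0.50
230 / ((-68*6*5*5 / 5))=-23 / 204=-0.11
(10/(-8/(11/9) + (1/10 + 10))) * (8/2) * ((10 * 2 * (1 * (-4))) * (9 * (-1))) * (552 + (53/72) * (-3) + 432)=3110316000/391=7954772.38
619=619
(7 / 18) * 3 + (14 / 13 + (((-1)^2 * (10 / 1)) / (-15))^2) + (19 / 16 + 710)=1336375 / 1872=713.88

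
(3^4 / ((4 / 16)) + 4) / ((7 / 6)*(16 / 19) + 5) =18696 / 341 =54.83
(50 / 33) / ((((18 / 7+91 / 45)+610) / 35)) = 183750 / 2129567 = 0.09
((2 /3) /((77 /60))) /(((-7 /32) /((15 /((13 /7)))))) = -19200 /1001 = -19.18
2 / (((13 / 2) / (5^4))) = 192.31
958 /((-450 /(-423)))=22513 /25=900.52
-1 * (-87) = 87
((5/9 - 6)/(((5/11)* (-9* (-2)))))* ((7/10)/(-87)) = 3773/704700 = 0.01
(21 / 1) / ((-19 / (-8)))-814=-15298 / 19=-805.16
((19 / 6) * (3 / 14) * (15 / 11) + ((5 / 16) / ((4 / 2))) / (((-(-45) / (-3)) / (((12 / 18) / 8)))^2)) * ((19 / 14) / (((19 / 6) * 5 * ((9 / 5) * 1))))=14774477 / 335301120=0.04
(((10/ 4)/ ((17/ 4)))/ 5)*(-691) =-1382/ 17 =-81.29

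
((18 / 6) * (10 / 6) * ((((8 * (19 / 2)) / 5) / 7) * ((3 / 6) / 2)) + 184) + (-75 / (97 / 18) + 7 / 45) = 5284558 / 30555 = 172.95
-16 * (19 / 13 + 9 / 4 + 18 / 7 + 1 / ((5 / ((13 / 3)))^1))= -156148 / 1365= -114.39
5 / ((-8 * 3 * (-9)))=5 / 216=0.02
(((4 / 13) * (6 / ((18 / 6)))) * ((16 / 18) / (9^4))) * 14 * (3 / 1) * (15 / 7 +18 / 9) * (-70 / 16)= -16240 / 255879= -0.06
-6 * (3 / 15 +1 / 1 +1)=-13.20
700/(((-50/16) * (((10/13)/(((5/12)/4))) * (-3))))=91/9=10.11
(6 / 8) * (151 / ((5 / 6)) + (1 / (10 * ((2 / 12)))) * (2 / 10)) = 13599 / 100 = 135.99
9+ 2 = 11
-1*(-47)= 47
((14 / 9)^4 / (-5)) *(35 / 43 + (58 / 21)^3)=-975962512 / 38086605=-25.62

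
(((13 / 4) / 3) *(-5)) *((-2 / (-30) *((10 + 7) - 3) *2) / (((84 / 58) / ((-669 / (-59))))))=-84071 / 1062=-79.16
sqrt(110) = 10.49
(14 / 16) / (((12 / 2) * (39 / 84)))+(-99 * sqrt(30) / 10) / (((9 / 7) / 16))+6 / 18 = 101 / 156 - 616 * sqrt(30) / 5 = -674.15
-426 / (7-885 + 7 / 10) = 4260 / 8773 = 0.49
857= 857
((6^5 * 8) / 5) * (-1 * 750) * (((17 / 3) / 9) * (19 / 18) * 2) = -12403200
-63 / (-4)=63 / 4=15.75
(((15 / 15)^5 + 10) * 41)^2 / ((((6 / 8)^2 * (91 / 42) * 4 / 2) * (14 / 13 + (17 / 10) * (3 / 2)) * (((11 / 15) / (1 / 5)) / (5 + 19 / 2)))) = 2092640 / 23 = 90984.35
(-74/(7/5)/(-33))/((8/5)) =925/924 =1.00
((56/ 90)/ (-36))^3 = -343/ 66430125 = -0.00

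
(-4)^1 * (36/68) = -36/17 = -2.12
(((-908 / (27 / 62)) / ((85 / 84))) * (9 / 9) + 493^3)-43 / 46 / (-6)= 8433008782129 / 70380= 119821096.65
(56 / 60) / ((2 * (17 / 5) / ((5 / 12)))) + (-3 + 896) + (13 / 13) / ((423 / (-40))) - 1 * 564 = 9462281 / 28764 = 328.96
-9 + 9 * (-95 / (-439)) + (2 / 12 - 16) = -60281 / 2634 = -22.89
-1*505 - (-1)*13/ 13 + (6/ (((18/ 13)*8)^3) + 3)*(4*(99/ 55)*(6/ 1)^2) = 527509/ 1920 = 274.74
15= 15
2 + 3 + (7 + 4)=16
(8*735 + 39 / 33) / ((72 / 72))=64693 / 11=5881.18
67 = 67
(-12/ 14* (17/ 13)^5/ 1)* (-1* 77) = 93710562/ 371293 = 252.39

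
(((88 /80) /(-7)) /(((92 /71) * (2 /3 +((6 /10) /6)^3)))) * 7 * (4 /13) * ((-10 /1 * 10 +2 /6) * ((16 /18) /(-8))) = -78100 /18027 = -4.33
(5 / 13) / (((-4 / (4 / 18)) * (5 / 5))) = -5 / 234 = -0.02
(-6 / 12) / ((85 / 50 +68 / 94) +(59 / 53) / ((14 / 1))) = -87185 / 436434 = -0.20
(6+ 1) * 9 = 63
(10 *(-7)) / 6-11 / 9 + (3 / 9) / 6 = -77 / 6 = -12.83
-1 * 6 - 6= -12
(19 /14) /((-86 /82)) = -779 /602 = -1.29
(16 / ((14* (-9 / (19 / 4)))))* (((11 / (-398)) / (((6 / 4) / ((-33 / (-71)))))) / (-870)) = -2299 / 387205245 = -0.00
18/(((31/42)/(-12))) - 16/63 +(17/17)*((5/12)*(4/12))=-2287043/7812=-292.76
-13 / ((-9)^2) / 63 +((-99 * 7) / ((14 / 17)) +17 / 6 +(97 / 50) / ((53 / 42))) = -5660246114 / 6761475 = -837.13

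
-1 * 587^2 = -344569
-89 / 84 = -1.06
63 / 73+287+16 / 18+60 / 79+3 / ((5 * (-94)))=7062303991 / 24394410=289.51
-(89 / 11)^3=-704969 / 1331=-529.65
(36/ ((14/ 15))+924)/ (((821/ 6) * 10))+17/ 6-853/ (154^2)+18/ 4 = 2336742361/ 292062540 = 8.00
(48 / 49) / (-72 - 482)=-0.00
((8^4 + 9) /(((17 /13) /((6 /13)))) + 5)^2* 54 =32984886150 /289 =114134554.15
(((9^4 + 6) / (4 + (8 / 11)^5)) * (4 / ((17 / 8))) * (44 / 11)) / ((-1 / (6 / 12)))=-16921950672 / 2877131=-5881.54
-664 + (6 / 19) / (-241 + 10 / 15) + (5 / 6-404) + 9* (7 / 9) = -87139447 / 82194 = -1060.17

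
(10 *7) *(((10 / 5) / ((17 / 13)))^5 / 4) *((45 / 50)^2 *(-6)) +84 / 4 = -690.70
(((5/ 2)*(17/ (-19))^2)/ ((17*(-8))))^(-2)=33362176/ 7225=4617.60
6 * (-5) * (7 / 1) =-210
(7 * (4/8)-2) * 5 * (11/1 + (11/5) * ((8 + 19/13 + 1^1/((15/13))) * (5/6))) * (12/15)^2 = 140096/975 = 143.69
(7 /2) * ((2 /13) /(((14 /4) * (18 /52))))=4 /9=0.44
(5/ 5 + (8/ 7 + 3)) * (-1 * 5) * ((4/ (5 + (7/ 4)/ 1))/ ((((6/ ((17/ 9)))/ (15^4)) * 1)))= -1700000/ 7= -242857.14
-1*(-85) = 85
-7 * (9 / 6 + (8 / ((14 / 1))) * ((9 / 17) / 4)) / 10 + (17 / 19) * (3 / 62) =-42441 / 40052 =-1.06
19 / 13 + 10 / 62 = 654 / 403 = 1.62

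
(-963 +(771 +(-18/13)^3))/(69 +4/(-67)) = -28652952/10147943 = -2.82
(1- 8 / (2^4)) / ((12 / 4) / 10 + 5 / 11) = 55 / 83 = 0.66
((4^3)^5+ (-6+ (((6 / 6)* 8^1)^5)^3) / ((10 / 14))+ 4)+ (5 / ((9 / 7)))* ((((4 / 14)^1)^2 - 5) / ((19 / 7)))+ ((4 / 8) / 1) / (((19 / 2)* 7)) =294816280077071504 / 5985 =49259194666177.36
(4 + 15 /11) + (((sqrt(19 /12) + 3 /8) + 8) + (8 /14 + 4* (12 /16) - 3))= sqrt(57) /6 + 8815 /616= 15.57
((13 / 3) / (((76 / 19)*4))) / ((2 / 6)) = 13 / 16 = 0.81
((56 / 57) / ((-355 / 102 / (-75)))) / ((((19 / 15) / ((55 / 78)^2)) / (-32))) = -1151920000 / 4331639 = -265.93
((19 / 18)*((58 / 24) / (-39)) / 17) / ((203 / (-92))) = 437 / 250614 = 0.00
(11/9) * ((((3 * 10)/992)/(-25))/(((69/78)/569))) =-81367/85560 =-0.95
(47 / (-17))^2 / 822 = 2209 / 237558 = 0.01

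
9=9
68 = 68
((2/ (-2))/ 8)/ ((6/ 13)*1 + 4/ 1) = -0.03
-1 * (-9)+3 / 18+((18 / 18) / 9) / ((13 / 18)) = 727 / 78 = 9.32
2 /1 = 2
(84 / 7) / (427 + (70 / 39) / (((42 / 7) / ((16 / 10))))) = 1404 / 50015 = 0.03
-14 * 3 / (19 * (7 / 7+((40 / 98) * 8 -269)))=343 / 41078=0.01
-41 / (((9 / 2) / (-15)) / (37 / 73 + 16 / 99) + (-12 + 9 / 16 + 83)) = -15845680 / 27484027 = -0.58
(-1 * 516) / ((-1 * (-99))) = -172 / 33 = -5.21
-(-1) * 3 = 3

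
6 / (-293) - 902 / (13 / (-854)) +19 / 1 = 225772537 / 3809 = 59273.44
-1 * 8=-8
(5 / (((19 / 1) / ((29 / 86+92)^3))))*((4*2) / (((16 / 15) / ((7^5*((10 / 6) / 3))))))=350674790675131125 / 24170128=14508602961.27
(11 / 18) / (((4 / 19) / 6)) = 209 / 12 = 17.42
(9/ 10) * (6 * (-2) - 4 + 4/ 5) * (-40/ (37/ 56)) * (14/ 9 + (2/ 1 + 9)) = 1923712/ 185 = 10398.44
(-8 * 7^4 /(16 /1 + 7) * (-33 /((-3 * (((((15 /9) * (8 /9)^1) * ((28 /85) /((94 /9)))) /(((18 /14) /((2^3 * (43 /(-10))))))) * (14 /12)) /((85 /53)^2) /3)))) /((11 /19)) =932851576125 /11112404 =83946.87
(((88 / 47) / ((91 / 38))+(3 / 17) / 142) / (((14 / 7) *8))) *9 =0.44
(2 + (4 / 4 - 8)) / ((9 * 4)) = -5 / 36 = -0.14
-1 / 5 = -0.20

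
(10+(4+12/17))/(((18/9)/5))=625/17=36.76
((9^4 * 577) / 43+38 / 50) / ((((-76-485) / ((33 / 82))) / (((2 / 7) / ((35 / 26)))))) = -2460724292 / 183572375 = -13.40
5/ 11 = 0.45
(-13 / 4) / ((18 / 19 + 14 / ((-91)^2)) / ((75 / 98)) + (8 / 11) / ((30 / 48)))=-34437975 / 25470752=-1.35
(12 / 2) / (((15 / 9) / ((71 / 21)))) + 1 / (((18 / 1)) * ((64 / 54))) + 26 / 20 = 30281 / 2240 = 13.52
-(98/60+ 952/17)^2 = -2989441/900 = -3321.60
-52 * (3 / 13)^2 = -36 / 13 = -2.77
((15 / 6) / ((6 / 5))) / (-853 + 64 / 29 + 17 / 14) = -5075 / 2069574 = -0.00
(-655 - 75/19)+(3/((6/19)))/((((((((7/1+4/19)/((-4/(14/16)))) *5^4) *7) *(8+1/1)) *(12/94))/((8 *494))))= -1428481219768/2152355625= -663.68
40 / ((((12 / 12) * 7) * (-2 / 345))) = -6900 / 7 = -985.71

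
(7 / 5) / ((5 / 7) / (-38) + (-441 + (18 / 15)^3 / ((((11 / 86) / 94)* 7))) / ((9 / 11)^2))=-418950 / 116046187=-0.00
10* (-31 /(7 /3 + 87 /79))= -36735 /407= -90.26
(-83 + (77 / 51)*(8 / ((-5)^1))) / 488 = -21781 / 124440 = -0.18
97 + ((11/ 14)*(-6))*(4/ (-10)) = 3461/ 35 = 98.89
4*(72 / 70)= 144 / 35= 4.11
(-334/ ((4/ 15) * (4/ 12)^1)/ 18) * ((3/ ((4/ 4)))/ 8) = -2505/ 32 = -78.28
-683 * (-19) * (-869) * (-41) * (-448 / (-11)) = 18830561344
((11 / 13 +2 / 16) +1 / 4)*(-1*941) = -119507 / 104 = -1149.11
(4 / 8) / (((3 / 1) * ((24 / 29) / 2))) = 29 / 72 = 0.40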